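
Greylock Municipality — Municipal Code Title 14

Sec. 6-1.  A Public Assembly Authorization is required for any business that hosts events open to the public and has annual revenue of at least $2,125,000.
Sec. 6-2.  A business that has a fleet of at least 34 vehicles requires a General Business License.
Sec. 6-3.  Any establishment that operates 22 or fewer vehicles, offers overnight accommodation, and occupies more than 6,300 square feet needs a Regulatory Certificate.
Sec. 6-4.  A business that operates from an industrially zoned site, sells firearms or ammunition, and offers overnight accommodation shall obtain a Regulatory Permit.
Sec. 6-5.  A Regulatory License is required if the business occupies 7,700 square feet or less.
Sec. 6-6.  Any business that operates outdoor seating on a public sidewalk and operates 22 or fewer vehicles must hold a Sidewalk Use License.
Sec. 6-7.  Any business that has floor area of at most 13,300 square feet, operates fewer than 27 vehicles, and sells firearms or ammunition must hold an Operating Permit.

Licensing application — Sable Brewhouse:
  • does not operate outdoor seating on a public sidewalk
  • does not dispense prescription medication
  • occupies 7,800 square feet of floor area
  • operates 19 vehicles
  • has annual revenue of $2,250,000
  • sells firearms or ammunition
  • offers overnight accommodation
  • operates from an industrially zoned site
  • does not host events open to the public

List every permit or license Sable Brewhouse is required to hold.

Sec. 6-1. does not host events open to the public; revenue $2,250,000 ≥ $2,125,000 → Public Assembly Authorization not required.
Sec. 6-2. vehicles 19 < 34 → General Business License not required.
Sec. 6-3. vehicles 19 ≤ 22; offers overnight accommodation; floor area 7,800 square feet > 6,300 square feet → Regulatory Certificate required.
Sec. 6-4. operates from an industrially zoned site; sells firearms or ammunition; offers overnight accommodation → Regulatory Permit required.
Sec. 6-5. floor area 7,800 square feet > 7,700 square feet → Regulatory License not required.
Sec. 6-6. does not operate outdoor seating on a public sidewalk; vehicles 19 ≤ 22 → Sidewalk Use License not required.
Sec. 6-7. floor area 7,800 square feet ≤ 13,300 square feet; vehicles 19 < 27; sells firearms or ammunition → Operating Permit required.

Operating Permit, Regulatory Certificate, Regulatory Permit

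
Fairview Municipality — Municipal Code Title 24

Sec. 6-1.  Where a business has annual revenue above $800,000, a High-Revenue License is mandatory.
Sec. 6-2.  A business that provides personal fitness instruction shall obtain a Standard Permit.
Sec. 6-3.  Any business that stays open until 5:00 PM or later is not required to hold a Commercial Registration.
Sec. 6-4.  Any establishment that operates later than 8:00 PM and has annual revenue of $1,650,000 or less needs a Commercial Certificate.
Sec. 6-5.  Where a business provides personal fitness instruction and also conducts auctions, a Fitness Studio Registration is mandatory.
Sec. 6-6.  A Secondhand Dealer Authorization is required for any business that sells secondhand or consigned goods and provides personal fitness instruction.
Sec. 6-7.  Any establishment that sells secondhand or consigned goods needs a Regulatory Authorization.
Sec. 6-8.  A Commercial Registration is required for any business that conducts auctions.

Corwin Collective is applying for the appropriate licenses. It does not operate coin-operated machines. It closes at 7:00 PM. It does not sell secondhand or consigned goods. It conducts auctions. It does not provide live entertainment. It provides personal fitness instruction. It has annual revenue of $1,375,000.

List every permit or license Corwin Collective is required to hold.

Sec. 6-1. revenue $1,375,000 > $800,000 → High-Revenue License required.
Sec. 6-2. provides personal fitness instruction → Standard Permit required.
Sec. 6-3. closes 7:00 PM, after 5:00 PM → exempt from Commercial Registration.
Sec. 6-4. closes 7:00 PM, at/before 8:00 PM; revenue $1,375,000 ≤ $1,650,000 → Commercial Certificate not required.
Sec. 6-5. provides personal fitness instruction; conducts auctions → Fitness Studio Registration required.
Sec. 6-6. does not sell secondhand or consigned goods; provides personal fitness instruction → Secondhand Dealer Authorization not required.
Sec. 6-7. does not sell secondhand or consigned goods → Regulatory Authorization not required.
Sec. 6-8. conducts auctions → Commercial Registration required.

Fitness Studio Registration, High-Revenue License, Standard Permit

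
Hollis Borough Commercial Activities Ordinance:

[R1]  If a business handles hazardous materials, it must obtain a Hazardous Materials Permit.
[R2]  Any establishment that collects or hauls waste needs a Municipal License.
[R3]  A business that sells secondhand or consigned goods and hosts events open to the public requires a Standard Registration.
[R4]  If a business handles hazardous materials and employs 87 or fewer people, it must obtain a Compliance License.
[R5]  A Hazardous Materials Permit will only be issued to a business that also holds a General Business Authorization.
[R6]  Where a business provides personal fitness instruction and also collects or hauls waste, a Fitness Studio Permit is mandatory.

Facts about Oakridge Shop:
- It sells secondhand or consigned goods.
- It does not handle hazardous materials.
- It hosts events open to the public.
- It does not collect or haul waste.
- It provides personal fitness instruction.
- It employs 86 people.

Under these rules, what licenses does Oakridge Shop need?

Standard Registration

[R1] does not handle hazardous materials → Hazardous Materials Permit not required.
[R2] does not collect or haul waste → Municipal License not required.
[R3] sells secondhand or consigned goods; hosts events open to the public → Standard Registration required.
[R4] does not handle hazardous materials; employees 86 ≤ 87 → Compliance License not required.
[R5] Hazardous Materials Permit is not required → no effect.
[R6] provides personal fitness instruction; does not collect or haul waste → Fitness Studio Permit not required.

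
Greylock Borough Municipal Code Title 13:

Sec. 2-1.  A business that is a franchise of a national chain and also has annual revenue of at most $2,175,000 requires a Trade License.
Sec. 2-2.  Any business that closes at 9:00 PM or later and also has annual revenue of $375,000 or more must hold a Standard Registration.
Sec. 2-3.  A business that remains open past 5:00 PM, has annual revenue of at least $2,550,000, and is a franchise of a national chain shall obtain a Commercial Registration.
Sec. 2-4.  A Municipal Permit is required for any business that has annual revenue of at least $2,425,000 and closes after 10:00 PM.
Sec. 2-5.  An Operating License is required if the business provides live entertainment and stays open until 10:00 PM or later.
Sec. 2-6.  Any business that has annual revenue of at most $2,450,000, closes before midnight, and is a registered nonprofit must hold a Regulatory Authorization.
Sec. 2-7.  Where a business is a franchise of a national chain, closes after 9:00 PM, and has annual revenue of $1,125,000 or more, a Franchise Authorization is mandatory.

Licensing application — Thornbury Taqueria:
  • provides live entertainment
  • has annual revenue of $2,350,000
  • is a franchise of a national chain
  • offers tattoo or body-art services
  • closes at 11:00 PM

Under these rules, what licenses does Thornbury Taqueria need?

Sec. 2-1. is a franchise of a national chain; revenue $2,350,000 > $2,175,000 → Trade License not required.
Sec. 2-2. closes 11:00 PM, after 9:00 PM; revenue $2,350,000 ≥ $375,000 → Standard Registration required.
Sec. 2-3. closes 11:00 PM, after 5:00 PM; revenue $2,350,000 < $2,550,000; is a franchise of a national chain → Commercial Registration not required.
Sec. 2-4. revenue $2,350,000 < $2,425,000; closes 11:00 PM, after 10:00 PM → Municipal Permit not required.
Sec. 2-5. provides live entertainment; closes 11:00 PM, after 10:00 PM → Operating License required.
Sec. 2-6. revenue $2,350,000 ≤ $2,450,000; closes 11:00 PM, at/before midnight; is a franchise of a national chain (not: is a registered nonprofit) → Regulatory Authorization not required.
Sec. 2-7. is a franchise of a national chain; closes 11:00 PM, after 9:00 PM; revenue $2,350,000 ≥ $1,125,000 → Franchise Authorization required.

Franchise Authorization, Operating License, Standard Registration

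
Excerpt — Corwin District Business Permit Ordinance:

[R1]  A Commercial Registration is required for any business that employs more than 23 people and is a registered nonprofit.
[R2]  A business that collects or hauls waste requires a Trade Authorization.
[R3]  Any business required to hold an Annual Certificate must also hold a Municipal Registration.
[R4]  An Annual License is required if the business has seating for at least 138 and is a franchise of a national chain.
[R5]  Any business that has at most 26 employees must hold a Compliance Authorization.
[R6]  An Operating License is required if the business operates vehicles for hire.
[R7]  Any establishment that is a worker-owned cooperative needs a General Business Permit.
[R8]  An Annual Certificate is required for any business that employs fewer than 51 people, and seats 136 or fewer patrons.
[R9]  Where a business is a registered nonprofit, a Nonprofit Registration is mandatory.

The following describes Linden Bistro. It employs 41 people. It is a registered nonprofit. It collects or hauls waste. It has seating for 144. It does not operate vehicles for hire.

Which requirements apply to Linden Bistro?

Commercial Registration, Nonprofit Registration, Trade Authorization

[R1] employees 41 > 23; is a registered nonprofit → Commercial Registration required.
[R2] collects or hauls waste → Trade Authorization required.
[R3] Annual Certificate is not required → no effect.
[R4] seating 144 ≥ 138; is a registered nonprofit (not: is a franchise of a national chain) → Annual License not required.
[R5] employees 41 > 26 → Compliance Authorization not required.
[R6] does not operate vehicles for hire → Operating License not required.
[R7] is a registered nonprofit (not: is a worker-owned cooperative) → General Business Permit not required.
[R8] employees 41 < 51; seating 144 > 136 → Annual Certificate not required.
[R9] is a registered nonprofit → Nonprofit Registration required.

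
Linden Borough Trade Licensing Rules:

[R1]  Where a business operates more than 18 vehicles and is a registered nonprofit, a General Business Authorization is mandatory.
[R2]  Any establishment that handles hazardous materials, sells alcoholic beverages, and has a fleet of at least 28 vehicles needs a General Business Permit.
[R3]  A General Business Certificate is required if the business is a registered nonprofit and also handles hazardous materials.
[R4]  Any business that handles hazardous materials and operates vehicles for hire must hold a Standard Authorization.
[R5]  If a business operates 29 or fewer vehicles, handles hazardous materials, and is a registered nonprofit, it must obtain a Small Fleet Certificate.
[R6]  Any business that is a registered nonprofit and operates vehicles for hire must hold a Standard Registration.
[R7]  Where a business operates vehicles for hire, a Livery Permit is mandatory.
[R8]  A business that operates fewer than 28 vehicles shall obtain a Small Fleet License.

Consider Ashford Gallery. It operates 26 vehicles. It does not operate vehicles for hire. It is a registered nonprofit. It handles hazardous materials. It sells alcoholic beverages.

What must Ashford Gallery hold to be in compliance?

[R1] vehicles 26 > 18; is a registered nonprofit → General Business Authorization required.
[R2] handles hazardous materials; sells alcoholic beverages; vehicles 26 < 28 → General Business Permit not required.
[R3] is a registered nonprofit; handles hazardous materials → General Business Certificate required.
[R4] handles hazardous materials; does not operate vehicles for hire → Standard Authorization not required.
[R5] vehicles 26 ≤ 29; handles hazardous materials; is a registered nonprofit → Small Fleet Certificate required.
[R6] is a registered nonprofit; does not operate vehicles for hire → Standard Registration not required.
[R7] does not operate vehicles for hire → Livery Permit not required.
[R8] vehicles 26 < 28 → Small Fleet License required.

General Business Authorization, General Business Certificate, Small Fleet Certificate, Small Fleet License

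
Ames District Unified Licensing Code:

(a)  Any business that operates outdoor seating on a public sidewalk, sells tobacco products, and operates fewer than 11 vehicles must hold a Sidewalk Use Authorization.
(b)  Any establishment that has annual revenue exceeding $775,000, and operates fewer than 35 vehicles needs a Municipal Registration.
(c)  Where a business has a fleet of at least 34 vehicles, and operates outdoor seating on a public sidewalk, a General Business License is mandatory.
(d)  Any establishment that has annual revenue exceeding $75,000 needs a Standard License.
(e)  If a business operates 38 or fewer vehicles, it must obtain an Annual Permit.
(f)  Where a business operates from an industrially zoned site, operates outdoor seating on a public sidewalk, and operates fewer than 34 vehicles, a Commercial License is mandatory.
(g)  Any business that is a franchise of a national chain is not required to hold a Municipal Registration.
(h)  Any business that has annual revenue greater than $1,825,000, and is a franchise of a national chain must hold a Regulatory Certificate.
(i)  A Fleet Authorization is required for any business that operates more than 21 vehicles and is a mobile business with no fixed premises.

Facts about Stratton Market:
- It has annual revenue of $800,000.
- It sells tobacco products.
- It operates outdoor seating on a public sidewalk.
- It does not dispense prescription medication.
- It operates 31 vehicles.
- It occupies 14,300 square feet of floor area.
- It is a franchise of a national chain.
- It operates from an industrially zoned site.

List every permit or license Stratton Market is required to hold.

Annual Permit, Commercial License, Standard License

(a) operates outdoor seating on a public sidewalk; sells tobacco products; vehicles 31 ≥ 11 → Sidewalk Use Authorization not required.
(b) revenue $800,000 > $775,000; vehicles 31 < 35 → Municipal Registration required.
(c) vehicles 31 < 34; operates outdoor seating on a public sidewalk → General Business License not required.
(d) revenue $800,000 > $75,000 → Standard License required.
(e) vehicles 31 ≤ 38 → Annual Permit required.
(f) operates from an industrially zoned site; operates outdoor seating on a public sidewalk; vehicles 31 < 34 → Commercial License required.
(g) is a franchise of a national chain → exempt from Municipal Registration.
(h) revenue $800,000 ≤ $1,825,000; is a franchise of a national chain → Regulatory Certificate not required.
(i) vehicles 31 > 21; operates from an industrially zoned site (not: is a mobile business with no fixed premises) → Fleet Authorization not required.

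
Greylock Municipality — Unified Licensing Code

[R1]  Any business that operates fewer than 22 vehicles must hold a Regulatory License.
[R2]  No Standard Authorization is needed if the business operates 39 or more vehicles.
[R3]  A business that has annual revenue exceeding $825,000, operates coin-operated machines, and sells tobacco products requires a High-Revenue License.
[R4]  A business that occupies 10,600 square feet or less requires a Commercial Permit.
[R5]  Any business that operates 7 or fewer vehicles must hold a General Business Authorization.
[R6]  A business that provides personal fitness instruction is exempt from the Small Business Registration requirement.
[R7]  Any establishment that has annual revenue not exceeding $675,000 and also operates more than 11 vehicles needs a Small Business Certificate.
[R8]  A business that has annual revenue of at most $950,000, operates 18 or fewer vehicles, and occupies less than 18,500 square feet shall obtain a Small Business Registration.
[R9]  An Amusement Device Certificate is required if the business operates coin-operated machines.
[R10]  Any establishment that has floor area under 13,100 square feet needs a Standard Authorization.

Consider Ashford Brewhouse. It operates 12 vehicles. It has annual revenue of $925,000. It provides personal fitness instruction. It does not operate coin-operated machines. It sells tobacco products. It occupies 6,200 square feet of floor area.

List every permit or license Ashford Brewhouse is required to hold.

[R1] vehicles 12 < 22 → Regulatory License required.
[R2] vehicles 12 < 39 → Standard Authorization exemption does not apply.
[R3] revenue $925,000 > $825,000; does not operate coin-operated machines; sells tobacco products → High-Revenue License not required.
[R4] floor area 6,200 square feet ≤ 10,600 square feet → Commercial Permit required.
[R5] vehicles 12 > 7 → General Business Authorization not required.
[R6] provides personal fitness instruction → exempt from Small Business Registration.
[R7] revenue $925,000 > $675,000; vehicles 12 > 11 → Small Business Certificate not required.
[R8] revenue $925,000 ≤ $950,000; vehicles 12 ≤ 18; floor area 6,200 square feet < 18,500 square feet → Small Business Registration required.
[R9] does not operate coin-operated machines → Amusement Device Certificate not required.
[R10] floor area 6,200 square feet < 13,100 square feet → Standard Authorization required.

Commercial Permit, Regulatory License, Standard Authorization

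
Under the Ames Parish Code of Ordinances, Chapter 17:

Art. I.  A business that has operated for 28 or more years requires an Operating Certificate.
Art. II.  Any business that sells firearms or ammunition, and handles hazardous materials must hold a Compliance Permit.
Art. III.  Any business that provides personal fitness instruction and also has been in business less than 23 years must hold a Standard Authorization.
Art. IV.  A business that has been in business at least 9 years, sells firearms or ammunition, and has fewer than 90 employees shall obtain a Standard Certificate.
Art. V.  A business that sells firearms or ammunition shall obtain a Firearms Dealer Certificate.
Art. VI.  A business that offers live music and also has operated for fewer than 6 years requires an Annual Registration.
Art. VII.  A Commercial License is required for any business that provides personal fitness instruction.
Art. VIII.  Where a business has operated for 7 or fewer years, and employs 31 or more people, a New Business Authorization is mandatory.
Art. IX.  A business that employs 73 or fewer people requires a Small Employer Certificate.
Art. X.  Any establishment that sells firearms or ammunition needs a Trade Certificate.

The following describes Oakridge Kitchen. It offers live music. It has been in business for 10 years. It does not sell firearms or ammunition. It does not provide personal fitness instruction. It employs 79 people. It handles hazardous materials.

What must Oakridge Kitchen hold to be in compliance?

Art. I. years in business 10 < 28 → Operating Certificate not required.
Art. II. does not sell firearms or ammunition; handles hazardous materials → Compliance Permit not required.
Art. III. does not provide personal fitness instruction; years in business 10 < 23 → Standard Authorization not required.
Art. IV. years in business 10 ≥ 9; does not sell firearms or ammunition; employees 79 < 90 → Standard Certificate not required.
Art. V. does not sell firearms or ammunition → Firearms Dealer Certificate not required.
Art. VI. offers live music; years in business 10 ≥ 6 → Annual Registration not required.
Art. VII. does not provide personal fitness instruction → Commercial License not required.
Art. VIII. years in business 10 > 7; employees 79 ≥ 31 → New Business Authorization not required.
Art. IX. employees 79 > 73 → Small Employer Certificate not required.
Art. X. does not sell firearms or ammunition → Trade Certificate not required.

None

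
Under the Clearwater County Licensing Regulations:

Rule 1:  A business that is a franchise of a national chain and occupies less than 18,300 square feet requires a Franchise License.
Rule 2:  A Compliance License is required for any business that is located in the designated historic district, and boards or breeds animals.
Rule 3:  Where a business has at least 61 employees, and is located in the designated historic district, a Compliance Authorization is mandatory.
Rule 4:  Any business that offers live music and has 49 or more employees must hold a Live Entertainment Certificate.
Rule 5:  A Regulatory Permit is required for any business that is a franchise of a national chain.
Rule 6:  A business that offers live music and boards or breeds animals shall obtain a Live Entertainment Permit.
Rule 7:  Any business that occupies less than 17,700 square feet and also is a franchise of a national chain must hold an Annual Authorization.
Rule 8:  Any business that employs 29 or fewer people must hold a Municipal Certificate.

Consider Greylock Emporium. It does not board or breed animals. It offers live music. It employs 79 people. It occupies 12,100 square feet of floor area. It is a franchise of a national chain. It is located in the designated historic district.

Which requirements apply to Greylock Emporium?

Rule 1: is a franchise of a national chain; floor area 12,100 square feet < 18,300 square feet → Franchise License required.
Rule 2: is located in the designated historic district; does not board or breed animals → Compliance License not required.
Rule 3: employees 79 ≥ 61; is located in the designated historic district → Compliance Authorization required.
Rule 4: offers live music; employees 79 ≥ 49 → Live Entertainment Certificate required.
Rule 5: is a franchise of a national chain → Regulatory Permit required.
Rule 6: offers live music; does not board or breed animals → Live Entertainment Permit not required.
Rule 7: floor area 12,100 square feet < 17,700 square feet; is a franchise of a national chain → Annual Authorization required.
Rule 8: employees 79 > 29 → Municipal Certificate not required.

Annual Authorization, Compliance Authorization, Franchise License, Live Entertainment Certificate, Regulatory Permit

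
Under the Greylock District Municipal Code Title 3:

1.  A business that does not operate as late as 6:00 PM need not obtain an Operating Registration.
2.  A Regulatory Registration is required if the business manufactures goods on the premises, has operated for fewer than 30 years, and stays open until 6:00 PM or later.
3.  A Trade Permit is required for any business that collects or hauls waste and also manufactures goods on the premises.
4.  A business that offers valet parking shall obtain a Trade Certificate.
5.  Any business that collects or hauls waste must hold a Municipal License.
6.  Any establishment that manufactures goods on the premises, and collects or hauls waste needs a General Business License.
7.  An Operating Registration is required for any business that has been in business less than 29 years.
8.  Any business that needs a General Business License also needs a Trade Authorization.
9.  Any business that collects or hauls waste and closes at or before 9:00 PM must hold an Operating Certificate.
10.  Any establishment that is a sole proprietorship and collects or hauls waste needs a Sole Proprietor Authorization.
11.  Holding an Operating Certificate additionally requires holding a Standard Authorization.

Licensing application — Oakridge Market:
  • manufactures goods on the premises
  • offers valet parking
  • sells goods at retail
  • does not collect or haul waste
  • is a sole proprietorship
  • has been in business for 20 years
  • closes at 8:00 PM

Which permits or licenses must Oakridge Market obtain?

1. closes 8:00 PM, after 6:00 PM → Operating Registration exemption does not apply.
2. manufactures goods on the premises; years in business 20 < 30; closes 8:00 PM, after 6:00 PM → Regulatory Registration required.
3. does not collect or haul waste; manufactures goods on the premises → Trade Permit not required.
4. offers valet parking → Trade Certificate required.
5. does not collect or haul waste → Municipal License not required.
6. manufactures goods on the premises; does not collect or haul waste → General Business License not required.
7. years in business 20 < 29 → Operating Registration required.
8. General Business License is not required → no effect.
9. does not collect or haul waste; closes 8:00 PM, at/before 9:00 PM → Operating Certificate not required.
10. is a sole proprietorship; does not collect or haul waste → Sole Proprietor Authorization not required.
11. Operating Certificate is not required → no effect.

Operating Registration, Regulatory Registration, Trade Certificate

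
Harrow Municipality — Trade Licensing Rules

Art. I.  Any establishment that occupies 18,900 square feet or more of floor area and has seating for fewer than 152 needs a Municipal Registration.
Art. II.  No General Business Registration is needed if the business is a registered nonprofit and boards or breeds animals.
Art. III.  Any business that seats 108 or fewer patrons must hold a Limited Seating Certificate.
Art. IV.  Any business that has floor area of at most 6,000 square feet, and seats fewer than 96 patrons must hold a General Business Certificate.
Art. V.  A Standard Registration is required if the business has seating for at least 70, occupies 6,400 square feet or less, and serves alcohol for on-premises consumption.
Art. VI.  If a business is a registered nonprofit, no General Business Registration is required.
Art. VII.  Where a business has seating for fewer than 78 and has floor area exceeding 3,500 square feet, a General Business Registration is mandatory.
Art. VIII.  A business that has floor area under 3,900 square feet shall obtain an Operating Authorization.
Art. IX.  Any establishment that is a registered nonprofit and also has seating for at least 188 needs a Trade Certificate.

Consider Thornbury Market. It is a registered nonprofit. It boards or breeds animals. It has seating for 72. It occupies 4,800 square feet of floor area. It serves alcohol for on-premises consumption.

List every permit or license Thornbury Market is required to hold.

General Business Certificate, Limited Seating Certificate, Standard Registration

Art. I. floor area 4,800 square feet < 18,900 square feet; seating 72 < 152 → Municipal Registration not required.
Art. II. is a registered nonprofit; boards or breeds animals → exempt from General Business Registration.
Art. III. seating 72 ≤ 108 → Limited Seating Certificate required.
Art. IV. floor area 4,800 square feet ≤ 6,000 square feet; seating 72 < 96 → General Business Certificate required.
Art. V. seating 72 ≥ 70; floor area 4,800 square feet ≤ 6,400 square feet; serves alcohol for on-premises consumption → Standard Registration required.
Art. VI. is a registered nonprofit → exempt from General Business Registration.
Art. VII. seating 72 < 78; floor area 4,800 square feet > 3,500 square feet → General Business Registration required.
Art. VIII. floor area 4,800 square feet ≥ 3,900 square feet → Operating Authorization not required.
Art. IX. is a registered nonprofit; seating 72 < 188 → Trade Certificate not required.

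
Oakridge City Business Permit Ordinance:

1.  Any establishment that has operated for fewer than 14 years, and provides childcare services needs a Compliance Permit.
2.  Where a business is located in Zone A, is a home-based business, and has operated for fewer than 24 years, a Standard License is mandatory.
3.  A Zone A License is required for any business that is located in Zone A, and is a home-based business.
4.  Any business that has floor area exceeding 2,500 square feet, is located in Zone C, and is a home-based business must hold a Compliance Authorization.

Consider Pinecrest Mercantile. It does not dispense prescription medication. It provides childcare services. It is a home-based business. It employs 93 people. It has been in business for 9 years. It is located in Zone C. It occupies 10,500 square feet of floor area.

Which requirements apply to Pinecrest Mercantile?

Compliance Authorization, Compliance Permit

1. years in business 9 < 14; provides childcare services → Compliance Permit required.
2. is located in Zone C (not: is located in Zone A); is a home-based business; years in business 9 < 24 → Standard License not required.
3. is located in Zone C (not: is located in Zone A); is a home-based business → Zone A License not required.
4. floor area 10,500 square feet > 2,500 square feet; is located in Zone C; is a home-based business → Compliance Authorization required.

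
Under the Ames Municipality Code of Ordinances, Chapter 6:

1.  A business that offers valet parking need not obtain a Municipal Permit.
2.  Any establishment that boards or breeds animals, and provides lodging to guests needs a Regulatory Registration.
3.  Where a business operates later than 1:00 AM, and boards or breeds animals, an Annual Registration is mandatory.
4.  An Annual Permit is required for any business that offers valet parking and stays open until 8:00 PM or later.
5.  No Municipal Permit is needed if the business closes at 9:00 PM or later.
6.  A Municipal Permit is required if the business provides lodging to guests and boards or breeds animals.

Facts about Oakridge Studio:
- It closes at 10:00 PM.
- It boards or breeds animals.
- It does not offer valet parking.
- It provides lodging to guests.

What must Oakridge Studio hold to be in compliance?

1. does not offer valet parking → Municipal Permit exemption does not apply.
2. boards or breeds animals; provides lodging to guests → Regulatory Registration required.
3. closes 10:00 PM, at/before 1:00 AM; boards or breeds animals → Annual Registration not required.
4. does not offer valet parking; closes 10:00 PM, after 8:00 PM → Annual Permit not required.
5. closes 10:00 PM, after 9:00 PM → exempt from Municipal Permit.
6. provides lodging to guests; boards or breeds animals → Municipal Permit required.

Regulatory Registration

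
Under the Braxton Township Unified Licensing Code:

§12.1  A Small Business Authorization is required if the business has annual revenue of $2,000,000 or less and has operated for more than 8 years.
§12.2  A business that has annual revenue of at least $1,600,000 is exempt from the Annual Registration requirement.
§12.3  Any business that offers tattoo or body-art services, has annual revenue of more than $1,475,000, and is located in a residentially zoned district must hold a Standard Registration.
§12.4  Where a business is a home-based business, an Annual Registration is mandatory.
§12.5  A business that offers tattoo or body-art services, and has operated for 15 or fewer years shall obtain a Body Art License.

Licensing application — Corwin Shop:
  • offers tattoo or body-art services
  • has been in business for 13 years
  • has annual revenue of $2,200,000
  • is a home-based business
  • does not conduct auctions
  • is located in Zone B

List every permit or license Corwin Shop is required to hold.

Body Art License

§12.1 revenue $2,200,000 > $2,000,000; years in business 13 > 8 → Small Business Authorization not required.
§12.2 revenue $2,200,000 ≥ $1,600,000 → exempt from Annual Registration.
§12.3 offers tattoo or body-art services; revenue $2,200,000 > $1,475,000; is located in Zone B (not: is located in a residentially zoned district) → Standard Registration not required.
§12.4 is a home-based business → Annual Registration required.
§12.5 offers tattoo or body-art services; years in business 13 ≤ 15 → Body Art License required.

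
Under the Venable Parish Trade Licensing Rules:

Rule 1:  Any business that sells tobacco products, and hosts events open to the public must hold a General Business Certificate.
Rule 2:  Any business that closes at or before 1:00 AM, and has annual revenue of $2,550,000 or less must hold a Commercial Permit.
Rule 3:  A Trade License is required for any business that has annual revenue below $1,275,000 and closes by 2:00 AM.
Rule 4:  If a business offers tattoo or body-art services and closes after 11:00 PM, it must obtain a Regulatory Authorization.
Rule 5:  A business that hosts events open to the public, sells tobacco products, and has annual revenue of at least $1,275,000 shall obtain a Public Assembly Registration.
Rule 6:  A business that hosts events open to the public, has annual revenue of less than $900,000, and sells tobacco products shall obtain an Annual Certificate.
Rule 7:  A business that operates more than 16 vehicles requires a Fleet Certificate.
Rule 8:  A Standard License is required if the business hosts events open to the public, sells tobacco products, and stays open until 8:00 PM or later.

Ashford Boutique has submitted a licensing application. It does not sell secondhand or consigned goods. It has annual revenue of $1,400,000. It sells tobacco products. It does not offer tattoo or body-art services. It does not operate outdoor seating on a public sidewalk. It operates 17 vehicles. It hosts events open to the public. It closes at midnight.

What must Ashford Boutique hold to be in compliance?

Commercial Permit, Fleet Certificate, General Business Certificate, Public Assembly Registration, Standard License

Rule 1: sells tobacco products; hosts events open to the public → General Business Certificate required.
Rule 2: closes midnight, at/before 1:00 AM; revenue $1,400,000 ≤ $2,550,000 → Commercial Permit required.
Rule 3: revenue $1,400,000 ≥ $1,275,000; closes midnight, at/before 2:00 AM → Trade License not required.
Rule 4: does not offer tattoo or body-art services; closes midnight, after 11:00 PM → Regulatory Authorization not required.
Rule 5: hosts events open to the public; sells tobacco products; revenue $1,400,000 ≥ $1,275,000 → Public Assembly Registration required.
Rule 6: hosts events open to the public; revenue $1,400,000 ≥ $900,000; sells tobacco products → Annual Certificate not required.
Rule 7: vehicles 17 > 16 → Fleet Certificate required.
Rule 8: hosts events open to the public; sells tobacco products; closes midnight, after 8:00 PM → Standard License required.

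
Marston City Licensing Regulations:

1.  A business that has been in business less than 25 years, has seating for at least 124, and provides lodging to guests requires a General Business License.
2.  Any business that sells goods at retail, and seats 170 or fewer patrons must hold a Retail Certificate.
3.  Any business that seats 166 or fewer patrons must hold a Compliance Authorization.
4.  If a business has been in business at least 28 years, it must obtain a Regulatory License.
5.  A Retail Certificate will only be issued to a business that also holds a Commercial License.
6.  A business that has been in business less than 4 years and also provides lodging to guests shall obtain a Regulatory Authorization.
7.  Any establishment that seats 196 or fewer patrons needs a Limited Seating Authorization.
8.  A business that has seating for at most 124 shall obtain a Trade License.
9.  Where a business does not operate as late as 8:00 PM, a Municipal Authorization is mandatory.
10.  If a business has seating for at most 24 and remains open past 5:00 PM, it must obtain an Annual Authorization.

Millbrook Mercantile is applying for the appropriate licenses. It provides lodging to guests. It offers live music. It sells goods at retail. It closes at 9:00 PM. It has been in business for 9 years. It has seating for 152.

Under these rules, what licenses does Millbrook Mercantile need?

Commercial License, Compliance Authorization, General Business License, Limited Seating Authorization, Retail Certificate

1. years in business 9 < 25; seating 152 ≥ 124; provides lodging to guests → General Business License required.
2. sells goods at retail; seating 152 ≤ 170 → Retail Certificate required.
3. seating 152 ≤ 166 → Compliance Authorization required.
4. years in business 9 < 28 → Regulatory License not required.
5. Retail Certificate is required → Commercial License also required.
6. years in business 9 ≥ 4; provides lodging to guests → Regulatory Authorization not required.
7. seating 152 ≤ 196 → Limited Seating Authorization required.
8. seating 152 > 124 → Trade License not required.
9. closes 9:00 PM, after 8:00 PM → Municipal Authorization not required.
10. seating 152 > 24; closes 9:00 PM, after 5:00 PM → Annual Authorization not required.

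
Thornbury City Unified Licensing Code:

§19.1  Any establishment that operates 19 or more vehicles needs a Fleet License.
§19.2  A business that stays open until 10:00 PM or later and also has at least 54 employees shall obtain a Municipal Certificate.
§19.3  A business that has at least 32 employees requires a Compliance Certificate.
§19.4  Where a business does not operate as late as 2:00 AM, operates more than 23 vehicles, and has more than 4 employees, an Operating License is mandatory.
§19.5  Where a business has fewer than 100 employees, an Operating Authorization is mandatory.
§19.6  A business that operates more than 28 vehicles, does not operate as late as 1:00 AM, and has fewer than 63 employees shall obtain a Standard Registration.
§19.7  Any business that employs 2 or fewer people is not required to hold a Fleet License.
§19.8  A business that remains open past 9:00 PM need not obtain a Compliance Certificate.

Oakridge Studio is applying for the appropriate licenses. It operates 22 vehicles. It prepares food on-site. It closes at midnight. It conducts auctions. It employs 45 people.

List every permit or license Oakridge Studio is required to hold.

§19.1 vehicles 22 ≥ 19 → Fleet License required.
§19.2 closes midnight, after 10:00 PM; employees 45 < 54 → Municipal Certificate not required.
§19.3 employees 45 ≥ 32 → Compliance Certificate required.
§19.4 closes midnight, at/before 2:00 AM; vehicles 22 ≤ 23; employees 45 > 4 → Operating License not required.
§19.5 employees 45 < 100 → Operating Authorization required.
§19.6 vehicles 22 ≤ 28; closes midnight, at/before 1:00 AM; employees 45 < 63 → Standard Registration not required.
§19.7 employees 45 > 2 → Fleet License exemption does not apply.
§19.8 closes midnight, after 9:00 PM → exempt from Compliance Certificate.

Fleet License, Operating Authorization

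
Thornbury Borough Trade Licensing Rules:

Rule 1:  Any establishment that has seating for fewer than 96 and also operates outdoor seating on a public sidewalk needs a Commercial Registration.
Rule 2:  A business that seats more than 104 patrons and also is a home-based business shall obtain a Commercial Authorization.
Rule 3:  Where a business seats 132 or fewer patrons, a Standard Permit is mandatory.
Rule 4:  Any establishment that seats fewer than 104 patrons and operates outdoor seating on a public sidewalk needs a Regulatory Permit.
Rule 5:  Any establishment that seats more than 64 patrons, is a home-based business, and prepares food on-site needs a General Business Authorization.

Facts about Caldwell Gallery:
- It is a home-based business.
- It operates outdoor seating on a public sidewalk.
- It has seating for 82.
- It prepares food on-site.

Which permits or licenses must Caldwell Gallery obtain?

Commercial Registration, General Business Authorization, Regulatory Permit, Standard Permit

Rule 1: seating 82 < 96; operates outdoor seating on a public sidewalk → Commercial Registration required.
Rule 2: seating 82 ≤ 104; is a home-based business → Commercial Authorization not required.
Rule 3: seating 82 ≤ 132 → Standard Permit required.
Rule 4: seating 82 < 104; operates outdoor seating on a public sidewalk → Regulatory Permit required.
Rule 5: seating 82 > 64; is a home-based business; prepares food on-site → General Business Authorization required.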